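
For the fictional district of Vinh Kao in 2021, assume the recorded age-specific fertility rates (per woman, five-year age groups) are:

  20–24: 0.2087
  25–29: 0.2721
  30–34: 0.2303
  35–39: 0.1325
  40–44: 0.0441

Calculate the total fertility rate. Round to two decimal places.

4.44

Sum of ASFRs = 0.2087 + 0.2721 + 0.2303 + 0.1325 + 0.0441 = 0.8877
TFR = 5 × 0.8877 = 4.4385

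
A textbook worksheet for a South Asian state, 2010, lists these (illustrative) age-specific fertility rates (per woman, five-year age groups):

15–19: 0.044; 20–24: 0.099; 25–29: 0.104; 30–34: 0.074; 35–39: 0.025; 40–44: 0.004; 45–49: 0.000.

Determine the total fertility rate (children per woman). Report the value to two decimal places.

Sum of ASFRs = 0.044 + 0.099 + 0.104 + 0.074 + 0.025 + 0.004 + 0.000 = 0.350
TFR = 5 × 0.350 = 1.75

1.75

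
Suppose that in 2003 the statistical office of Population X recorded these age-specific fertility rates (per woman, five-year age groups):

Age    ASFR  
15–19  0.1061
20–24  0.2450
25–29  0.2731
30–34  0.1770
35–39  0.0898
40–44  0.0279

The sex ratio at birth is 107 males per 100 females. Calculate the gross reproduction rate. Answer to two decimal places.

2.22

Proportion female at birth = 100 / (100 + 107) = 0.48309.
Sum of ASFRs = 0.1061 + 0.2450 + 0.2731 + 0.1770 + 0.0898 + 0.0279 = 0.9189
TFR = 5 × 0.9189 = 4.5945
GRR = 0.48309 × 4.5945 = 2.21956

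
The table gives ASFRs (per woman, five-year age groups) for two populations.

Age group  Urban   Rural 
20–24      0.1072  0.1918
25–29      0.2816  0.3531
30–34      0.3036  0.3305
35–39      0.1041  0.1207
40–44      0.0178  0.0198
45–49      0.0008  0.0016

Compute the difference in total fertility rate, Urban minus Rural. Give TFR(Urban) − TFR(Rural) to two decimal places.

-1.01

Urban:
  Sum of ASFRs = 0.1072 + 0.2816 + 0.3036 + 0.1041 + 0.0178 + 0.0008 = 0.8151
  TFR = 5 × 0.8151 = 4.0755
Rural:
  Sum of ASFRs = 0.1918 + 0.3531 + 0.3305 + 0.1207 + 0.0198 + 0.0016 = 1.0175
  TFR = 5 × 1.0175 = 5.0875
Difference = 4.0755 − 5.0875 = -1.012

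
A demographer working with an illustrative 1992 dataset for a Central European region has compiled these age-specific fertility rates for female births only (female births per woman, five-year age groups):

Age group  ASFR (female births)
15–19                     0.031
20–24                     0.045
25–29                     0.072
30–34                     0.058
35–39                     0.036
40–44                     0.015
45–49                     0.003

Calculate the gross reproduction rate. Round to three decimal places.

Sum of female ASFRs = 0.031 + 0.045 + 0.072 + 0.058 + 0.036 + 0.015 + 0.003 = 0.260
GRR = 5 × 0.260 = 1.3

1.300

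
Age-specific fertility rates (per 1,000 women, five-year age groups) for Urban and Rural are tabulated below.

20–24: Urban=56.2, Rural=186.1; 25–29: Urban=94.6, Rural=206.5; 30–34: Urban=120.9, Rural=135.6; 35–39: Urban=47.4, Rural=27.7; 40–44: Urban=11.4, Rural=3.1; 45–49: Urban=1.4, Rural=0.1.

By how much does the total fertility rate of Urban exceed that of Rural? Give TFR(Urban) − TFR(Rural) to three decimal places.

-1.136

Urban:
  Sum of ASFRs = 56.2 + 94.6 + 120.9 + 47.4 + 11.4 + 1.4 = 331.9
  TFR = 5 × 331.9 / 1000 = 1.6595
Rural:
  Sum of ASFRs = 186.1 + 206.5 + 135.6 + 27.7 + 3.1 + 0.1 = 559.1
  TFR = 5 × 559.1 / 1000 = 2.7955
Difference = 1.6595 − 2.7955 = -1.136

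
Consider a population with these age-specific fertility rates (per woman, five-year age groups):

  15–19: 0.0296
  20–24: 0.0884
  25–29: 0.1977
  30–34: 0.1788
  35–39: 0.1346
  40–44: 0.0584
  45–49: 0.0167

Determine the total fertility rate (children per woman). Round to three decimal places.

3.521

Sum of ASFRs = 0.0296 + 0.0884 + 0.1977 + 0.1788 + 0.1346 + 0.0584 + 0.0167 = 0.7042
TFR = 5 × 0.7042 = 3.521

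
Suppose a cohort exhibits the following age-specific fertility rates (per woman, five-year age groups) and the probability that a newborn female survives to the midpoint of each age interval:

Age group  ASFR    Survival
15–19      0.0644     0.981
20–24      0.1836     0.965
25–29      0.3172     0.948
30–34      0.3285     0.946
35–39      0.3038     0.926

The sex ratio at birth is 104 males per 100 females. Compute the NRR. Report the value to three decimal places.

Proportion female at birth = 100 / (100 + 104) = 0.49020.
Per-age-group product (5 × ASFR × survival probability):
  15–19: 5 × 0.0644 × 0.981 = 0.31588
  20–24: 5 × 0.1836 × 0.965 = 0.88587
  25–29: 5 × 0.3172 × 0.948 = 1.50353
  30–34: 5 × 0.3285 × 0.946 = 1.55381
  35–39: 5 × 0.3038 × 0.926 = 1.40659
Sum = 5.66568
NRR = 0.49020 × 5.66568 = 2.77732
With NRR above 1 the population is above replacement fertility.

2.777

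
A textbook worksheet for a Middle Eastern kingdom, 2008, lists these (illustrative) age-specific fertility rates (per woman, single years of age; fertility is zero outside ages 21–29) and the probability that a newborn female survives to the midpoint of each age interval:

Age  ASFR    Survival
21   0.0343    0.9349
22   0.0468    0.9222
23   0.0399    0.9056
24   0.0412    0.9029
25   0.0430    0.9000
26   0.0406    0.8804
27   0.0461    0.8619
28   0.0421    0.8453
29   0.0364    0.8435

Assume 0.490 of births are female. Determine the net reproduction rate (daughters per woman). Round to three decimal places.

0.161

Proportion female at birth = 0.490.
Survival-weighted fertility by age (1·fₓ·Sₓ):
  21: 1 × 0.0343 × 0.9349 = 0.03207
  22: 1 × 0.0468 × 0.9222 = 0.04316
  23: 1 × 0.0399 × 0.9056 = 0.03613
  24: 1 × 0.0412 × 0.9029 = 0.03720
  25: 1 × 0.0430 × 0.9000 = 0.03870
  26: 1 × 0.0406 × 0.8804 = 0.03574
  27: 1 × 0.0461 × 0.8619 = 0.03973
  28: 1 × 0.0421 × 0.8453 = 0.03559
  29: 1 × 0.0364 × 0.8435 = 0.03070
Sum = 0.32902
NRR = 0.490 × 0.32902 = 0.16122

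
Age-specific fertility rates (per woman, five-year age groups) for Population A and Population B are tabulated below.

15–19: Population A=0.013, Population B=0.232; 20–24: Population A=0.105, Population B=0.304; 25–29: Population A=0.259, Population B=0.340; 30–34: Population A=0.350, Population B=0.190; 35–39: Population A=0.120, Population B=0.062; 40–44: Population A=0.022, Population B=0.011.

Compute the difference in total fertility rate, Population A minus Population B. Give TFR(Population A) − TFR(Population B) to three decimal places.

-1.350

Population A:
  Sum of ASFRs = 0.013 + 0.105 + 0.259 + 0.350 + 0.120 + 0.022 = 0.869
  TFR = 5 × 0.869 = 4.345
Population B:
  Sum of ASFRs = 0.232 + 0.304 + 0.340 + 0.190 + 0.062 + 0.011 = 1.139
  TFR = 5 × 1.139 = 5.695
Difference = 4.345 − 5.695 = -1.35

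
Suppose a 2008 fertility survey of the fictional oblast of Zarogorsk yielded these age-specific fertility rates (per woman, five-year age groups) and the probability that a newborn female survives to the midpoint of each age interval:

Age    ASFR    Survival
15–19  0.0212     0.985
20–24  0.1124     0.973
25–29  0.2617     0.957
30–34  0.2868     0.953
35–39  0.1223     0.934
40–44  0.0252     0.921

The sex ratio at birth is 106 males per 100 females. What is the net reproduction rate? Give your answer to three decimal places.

1.921

Proportion female at birth = 100 / (100 + 106) = 0.48544.
Per-age-group product (5 × ASFR × survival probability):
  15–19: 5 × 0.0212 × 0.985 = 0.10441
  20–24: 5 × 0.1124 × 0.973 = 0.54683
  25–29: 5 × 0.2617 × 0.957 = 1.25223
  30–34: 5 × 0.2868 × 0.953 = 1.36660
  35–39: 5 × 0.1223 × 0.934 = 0.57114
  40–44: 5 × 0.0252 × 0.921 = 0.11605
Sum = 3.95726
NRR = 0.48544 × 3.95726 = 1.92101
An NRR exceeding 1 indicates intrinsic growth under these rates.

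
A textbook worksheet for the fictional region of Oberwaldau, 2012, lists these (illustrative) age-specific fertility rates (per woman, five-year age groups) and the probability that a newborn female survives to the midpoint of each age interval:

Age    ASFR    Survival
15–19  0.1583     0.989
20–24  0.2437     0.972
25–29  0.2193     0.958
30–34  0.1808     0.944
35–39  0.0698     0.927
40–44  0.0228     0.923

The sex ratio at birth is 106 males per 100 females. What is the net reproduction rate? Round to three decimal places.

2.087

Proportion female at birth = 100 / (100 + 106) = 0.48544.
Per-age-group product (5 × ASFR × survival probability):
  15–19: 5 × 0.1583 × 0.989 = 0.78279
  20–24: 5 × 0.2437 × 0.972 = 1.18438
  25–29: 5 × 0.2193 × 0.958 = 1.05045
  30–34: 5 × 0.1808 × 0.944 = 0.85338
  35–39: 5 × 0.0698 × 0.927 = 0.32352
  40–44: 5 × 0.0228 × 0.923 = 0.10522
Sum = 4.29974
NRR = 0.48544 × 4.29974 = 2.08727
With NRR above 1 the population is above replacement fertility.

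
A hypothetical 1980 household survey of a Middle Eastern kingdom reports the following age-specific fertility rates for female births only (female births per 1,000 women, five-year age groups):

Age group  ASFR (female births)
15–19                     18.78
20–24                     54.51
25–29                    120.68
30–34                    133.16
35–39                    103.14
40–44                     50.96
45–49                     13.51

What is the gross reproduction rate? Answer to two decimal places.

2.47

Sum of female ASFRs = 18.78 + 54.51 + 120.68 + 133.16 + 103.14 + 50.96 + 13.51 = 494.74
GRR = 5 × 494.74 / 1000 = 2.4737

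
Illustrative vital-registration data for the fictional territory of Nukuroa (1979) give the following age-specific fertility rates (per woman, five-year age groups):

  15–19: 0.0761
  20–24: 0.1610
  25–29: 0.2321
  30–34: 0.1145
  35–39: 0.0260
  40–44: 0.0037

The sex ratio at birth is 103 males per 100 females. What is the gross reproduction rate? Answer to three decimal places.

Proportion female at birth = 100 / (100 + 103) = 0.49261.
Sum of ASFRs = 0.0761 + 0.1610 + 0.2321 + 0.1145 + 0.0260 + 0.0037 = 0.6134
TFR = 5 × 0.6134 = 3.067
GRR = 0.49261 × 3.067 = 1.51083

1.511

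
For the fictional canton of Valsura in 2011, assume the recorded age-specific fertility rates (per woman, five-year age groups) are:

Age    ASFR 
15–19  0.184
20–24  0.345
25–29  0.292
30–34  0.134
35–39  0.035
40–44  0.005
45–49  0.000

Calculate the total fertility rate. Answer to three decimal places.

Sum of ASFRs = 0.184 + 0.345 + 0.292 + 0.134 + 0.035 + 0.005 + 0.000 = 0.995
TFR = 5 × 0.995 = 4.975

4.975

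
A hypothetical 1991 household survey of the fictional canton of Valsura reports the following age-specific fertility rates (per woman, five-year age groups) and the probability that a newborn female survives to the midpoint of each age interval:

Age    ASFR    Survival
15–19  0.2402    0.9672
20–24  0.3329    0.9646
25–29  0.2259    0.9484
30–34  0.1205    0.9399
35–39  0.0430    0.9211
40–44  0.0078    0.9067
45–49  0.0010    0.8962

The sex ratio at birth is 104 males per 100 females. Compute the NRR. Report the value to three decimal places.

2.276

Proportion female at birth = 100 / (100 + 104) = 0.49020.
Survival-weighted fertility by age (5·fₓ·Sₓ):
  15–19: 5 × 0.2402 × 0.9672 = 1.16161
  20–24: 5 × 0.3329 × 0.9646 = 1.60558
  25–29: 5 × 0.2259 × 0.9484 = 1.07122
  30–34: 5 × 0.1205 × 0.9399 = 0.56629
  35–39: 5 × 0.0430 × 0.9211 = 0.19804
  40–44: 5 × 0.0078 × 0.9067 = 0.03536
  45–49: 5 × 0.0010 × 0.8962 = 0.00448
Sum = 4.64258
NRR = 0.49020 × 4.64258 = 2.27579
NRR > 1, so each generation more than replaces itself.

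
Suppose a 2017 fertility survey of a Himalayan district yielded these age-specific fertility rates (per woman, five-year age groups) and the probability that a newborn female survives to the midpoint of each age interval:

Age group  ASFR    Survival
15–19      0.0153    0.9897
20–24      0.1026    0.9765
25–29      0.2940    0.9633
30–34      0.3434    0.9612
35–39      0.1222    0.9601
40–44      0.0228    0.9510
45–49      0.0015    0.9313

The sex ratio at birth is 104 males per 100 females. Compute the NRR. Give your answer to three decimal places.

Proportion female at birth = 100 / (100 + 104) = 0.49020.
Each age group contributes 5 × ASFR × survival:
  15–19: 5 × 0.0153 × 0.9897 = 0.07571
  20–24: 5 × 0.1026 × 0.9765 = 0.50094
  25–29: 5 × 0.2940 × 0.9633 = 1.41605
  30–34: 5 × 0.3434 × 0.9612 = 1.65038
  35–39: 5 × 0.1222 × 0.9601 = 0.58662
  40–44: 5 × 0.0228 × 0.9510 = 0.10841
  45–49: 5 × 0.0015 × 0.9313 = 0.00698
Sum = 4.34509
NRR = 0.49020 × 4.34509 = 2.12996

2.130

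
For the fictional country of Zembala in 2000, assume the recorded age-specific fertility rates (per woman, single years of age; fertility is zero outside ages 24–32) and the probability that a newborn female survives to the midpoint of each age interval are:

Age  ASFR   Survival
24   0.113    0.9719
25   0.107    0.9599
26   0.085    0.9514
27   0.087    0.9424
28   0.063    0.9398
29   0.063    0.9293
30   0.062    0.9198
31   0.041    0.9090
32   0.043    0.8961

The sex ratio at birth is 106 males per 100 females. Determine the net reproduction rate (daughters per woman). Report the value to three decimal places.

0.304

Proportion female at birth = 100 / (100 + 106) = 0.48544.
Each age group contributes 1 × ASFR × survival:
  24: 1 × 0.113 × 0.9719 = 0.10982
  25: 1 × 0.107 × 0.9599 = 0.10271
  26: 1 × 0.085 × 0.9514 = 0.08087
  27: 1 × 0.087 × 0.9424 = 0.08199
  28: 1 × 0.063 × 0.9398 = 0.05921
  29: 1 × 0.063 × 0.9293 = 0.05855
  30: 1 × 0.062 × 0.9198 = 0.05703
  31: 1 × 0.041 × 0.9090 = 0.03727
  32: 1 × 0.043 × 0.8961 = 0.03853
Sum = 0.62598
NRR = 0.48544 × 0.62598 = 0.30388
An NRR under 1 implies long-run decline under these rates.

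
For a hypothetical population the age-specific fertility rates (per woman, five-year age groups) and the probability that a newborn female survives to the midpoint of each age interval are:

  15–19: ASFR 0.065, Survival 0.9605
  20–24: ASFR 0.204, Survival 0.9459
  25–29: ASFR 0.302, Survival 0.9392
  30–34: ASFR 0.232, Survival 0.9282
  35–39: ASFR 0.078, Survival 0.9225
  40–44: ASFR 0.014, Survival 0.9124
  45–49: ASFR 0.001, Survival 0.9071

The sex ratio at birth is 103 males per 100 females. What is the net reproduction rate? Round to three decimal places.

Proportion female at birth = 100 / (100 + 103) = 0.49261.
Weighting each age-specific rate by interval width and survival:
  15–19: 5 × 0.065 × 0.9605 = 0.31216
  20–24: 5 × 0.204 × 0.9459 = 0.96482
  25–29: 5 × 0.302 × 0.9392 = 1.41819
  30–34: 5 × 0.232 × 0.9282 = 1.07671
  35–39: 5 × 0.078 × 0.9225 = 0.35978
  40–44: 5 × 0.014 × 0.9124 = 0.06387
  45–49: 5 × 0.001 × 0.9071 = 0.00454
Sum = 4.20007
NRR = 0.49261 × 4.20007 = 2.06900

2.069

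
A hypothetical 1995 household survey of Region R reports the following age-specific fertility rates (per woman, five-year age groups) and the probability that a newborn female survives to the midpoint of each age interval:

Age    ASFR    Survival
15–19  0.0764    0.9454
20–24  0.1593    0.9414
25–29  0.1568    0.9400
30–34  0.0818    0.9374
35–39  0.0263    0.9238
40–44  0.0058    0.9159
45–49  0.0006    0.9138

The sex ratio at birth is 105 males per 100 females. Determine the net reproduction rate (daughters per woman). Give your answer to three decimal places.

1.162

Proportion female at birth = 100 / (100 + 105) = 0.48780.
Per-age-group product (5 × ASFR × survival probability):
  15–19: 5 × 0.0764 × 0.9454 = 0.36114
  20–24: 5 × 0.1593 × 0.9414 = 0.74983
  25–29: 5 × 0.1568 × 0.9400 = 0.73696
  30–34: 5 × 0.0818 × 0.9374 = 0.38340
  35–39: 5 × 0.0263 × 0.9238 = 0.12148
  40–44: 5 × 0.0058 × 0.9159 = 0.02656
  45–49: 5 × 0.0006 × 0.9138 = 0.00274
Sum = 2.38211
NRR = 0.48780 × 2.38211 = 1.16199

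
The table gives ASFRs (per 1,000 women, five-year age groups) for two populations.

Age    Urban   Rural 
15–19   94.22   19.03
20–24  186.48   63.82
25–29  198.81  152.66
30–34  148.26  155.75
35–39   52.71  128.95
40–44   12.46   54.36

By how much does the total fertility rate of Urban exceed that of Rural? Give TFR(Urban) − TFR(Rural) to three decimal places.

Urban:
  Sum of ASFRs = 94.22 + 186.48 + 198.81 + 148.26 + 52.71 + 12.46 = 692.94
  TFR = 5 × 692.94 / 1000 = 3.4647
Rural:
  Sum of ASFRs = 19.03 + 63.82 + 152.66 + 155.75 + 128.95 + 54.36 = 574.57
  TFR = 5 × 574.57 / 1000 = 2.87285
Difference = 3.4647 − 2.87285 = 0.59185

0.592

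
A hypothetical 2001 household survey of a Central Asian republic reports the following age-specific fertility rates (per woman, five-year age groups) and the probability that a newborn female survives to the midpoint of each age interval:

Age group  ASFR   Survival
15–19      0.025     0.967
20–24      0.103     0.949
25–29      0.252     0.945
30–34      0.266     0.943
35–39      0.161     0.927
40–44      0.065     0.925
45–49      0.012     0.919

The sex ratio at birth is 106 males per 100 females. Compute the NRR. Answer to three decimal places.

Proportion female at birth = 100 / (100 + 106) = 0.48544.
Each age group contributes 5 × ASFR × survival:
  15–19: 5 × 0.025 × 0.967 = 0.12088
  20–24: 5 × 0.103 × 0.949 = 0.48874
  25–29: 5 × 0.252 × 0.945 = 1.19070
  30–34: 5 × 0.266 × 0.943 = 1.25419
  35–39: 5 × 0.161 × 0.927 = 0.74624
  40–44: 5 × 0.065 × 0.925 = 0.30063
  45–49: 5 × 0.012 × 0.919 = 0.05514
Sum = 4.15652
NRR = 0.48544 × 4.15652 = 2.01774

2.018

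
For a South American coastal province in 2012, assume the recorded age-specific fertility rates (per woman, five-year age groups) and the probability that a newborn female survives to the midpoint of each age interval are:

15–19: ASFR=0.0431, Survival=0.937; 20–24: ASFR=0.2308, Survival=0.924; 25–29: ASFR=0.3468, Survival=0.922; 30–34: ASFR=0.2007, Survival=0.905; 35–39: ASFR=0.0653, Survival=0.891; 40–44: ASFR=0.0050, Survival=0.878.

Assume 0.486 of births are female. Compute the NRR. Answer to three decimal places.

1.987

Proportion female at birth = 0.486.
Each age group contributes 5 × ASFR × survival:
  15–19: 5 × 0.0431 × 0.937 = 0.20192
  20–24: 5 × 0.2308 × 0.924 = 1.06630
  25–29: 5 × 0.3468 × 0.922 = 1.59875
  30–34: 5 × 0.2007 × 0.905 = 0.90817
  35–39: 5 × 0.0653 × 0.891 = 0.29091
  40–44: 5 × 0.0050 × 0.878 = 0.02195
Sum = 4.08800
NRR = 0.486 × 4.08800 = 1.98677
With NRR above 1 the population is above replacement fertility.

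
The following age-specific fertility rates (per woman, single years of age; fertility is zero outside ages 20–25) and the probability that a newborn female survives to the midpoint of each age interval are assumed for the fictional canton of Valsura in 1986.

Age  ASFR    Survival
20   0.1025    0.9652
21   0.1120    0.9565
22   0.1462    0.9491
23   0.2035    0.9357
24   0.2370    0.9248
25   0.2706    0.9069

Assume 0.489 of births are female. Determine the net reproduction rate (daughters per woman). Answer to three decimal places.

Proportion female at birth = 0.489.
Per-age-group product (1 × ASFR × survival probability):
  20: 1 × 0.1025 × 0.9652 = 0.09893
  21: 1 × 0.1120 × 0.9565 = 0.10713
  22: 1 × 0.1462 × 0.9491 = 0.13876
  23: 1 × 0.2035 × 0.9357 = 0.19041
  24: 1 × 0.2370 × 0.9248 = 0.21918
  25: 1 × 0.2706 × 0.9069 = 0.24541
Sum = 0.99982
NRR = 0.489 × 0.99982 = 0.48891

0.489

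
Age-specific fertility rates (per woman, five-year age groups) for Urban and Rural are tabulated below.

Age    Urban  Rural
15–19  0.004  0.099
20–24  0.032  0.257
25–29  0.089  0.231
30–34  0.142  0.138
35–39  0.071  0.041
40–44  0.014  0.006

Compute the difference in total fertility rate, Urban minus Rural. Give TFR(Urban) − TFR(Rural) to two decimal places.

-2.10

Urban:
  Sum of ASFRs = 0.004 + 0.032 + 0.089 + 0.142 + 0.071 + 0.014 = 0.352
  TFR = 5 × 0.352 = 1.76
Rural:
  Sum of ASFRs = 0.099 + 0.257 + 0.231 + 0.138 + 0.041 + 0.006 = 0.772
  TFR = 5 × 0.772 = 3.86
Difference = 1.76 − 3.86 = -2.1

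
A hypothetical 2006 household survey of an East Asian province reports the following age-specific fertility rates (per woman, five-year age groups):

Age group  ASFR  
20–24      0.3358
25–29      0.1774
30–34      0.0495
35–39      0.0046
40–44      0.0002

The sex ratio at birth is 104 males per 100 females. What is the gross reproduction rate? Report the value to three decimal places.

1.391

Proportion female at birth = 100 / (100 + 104) = 0.49020.
Sum of ASFRs = 0.3358 + 0.1774 + 0.0495 + 0.0046 + 0.0002 = 0.5675
TFR = 5 × 0.5675 = 2.8375
GRR = 0.49020 × 2.8375 = 1.39094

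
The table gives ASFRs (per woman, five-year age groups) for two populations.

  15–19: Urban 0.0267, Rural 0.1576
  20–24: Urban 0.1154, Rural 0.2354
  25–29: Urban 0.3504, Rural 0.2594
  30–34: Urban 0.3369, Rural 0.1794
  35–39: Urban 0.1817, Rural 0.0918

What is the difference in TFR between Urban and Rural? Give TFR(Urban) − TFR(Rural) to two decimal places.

Urban:
  Sum of ASFRs = 0.0267 + 0.1154 + 0.3504 + 0.3369 + 0.1817 = 1.0111
  TFR = 5 × 1.0111 = 5.0555
Rural:
  Sum of ASFRs = 0.1576 + 0.2354 + 0.2594 + 0.1794 + 0.0918 = 0.9236
  TFR = 5 × 0.9236 = 4.618
Difference = 5.0555 − 4.618 = 0.4375

0.44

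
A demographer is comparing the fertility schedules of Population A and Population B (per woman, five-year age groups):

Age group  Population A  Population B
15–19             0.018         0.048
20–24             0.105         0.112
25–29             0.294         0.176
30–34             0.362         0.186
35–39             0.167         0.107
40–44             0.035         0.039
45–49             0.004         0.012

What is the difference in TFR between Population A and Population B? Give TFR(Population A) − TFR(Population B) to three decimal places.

1.525

Population A:
  Sum of ASFRs = 0.018 + 0.105 + 0.294 + 0.362 + 0.167 + 0.035 + 0.004 = 0.985
  TFR = 5 × 0.985 = 4.925
Population B:
  Sum of ASFRs = 0.048 + 0.112 + 0.176 + 0.186 + 0.107 + 0.039 + 0.012 = 0.680
  TFR = 5 × 0.680 = 3.4
Difference = 4.925 − 3.4 = 1.525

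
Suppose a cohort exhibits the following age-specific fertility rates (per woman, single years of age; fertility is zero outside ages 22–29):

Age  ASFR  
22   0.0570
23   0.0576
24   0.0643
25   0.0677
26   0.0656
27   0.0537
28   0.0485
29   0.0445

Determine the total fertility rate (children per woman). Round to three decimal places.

0.459

Sum of ASFRs = 0.0570 + 0.0576 + 0.0643 + 0.0677 + 0.0656 + 0.0537 + 0.0485 + 0.0445 = 0.4589
TFR = 0.4589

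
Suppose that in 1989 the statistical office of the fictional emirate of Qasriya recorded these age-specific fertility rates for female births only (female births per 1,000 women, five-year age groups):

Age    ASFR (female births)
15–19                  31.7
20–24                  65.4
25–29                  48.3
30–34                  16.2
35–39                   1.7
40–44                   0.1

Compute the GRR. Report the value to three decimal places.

0.817

Sum of female ASFRs = 31.7 + 65.4 + 48.3 + 16.2 + 1.7 + 0.1 = 163.4
GRR = 5 × 163.4 / 1000 = 0.817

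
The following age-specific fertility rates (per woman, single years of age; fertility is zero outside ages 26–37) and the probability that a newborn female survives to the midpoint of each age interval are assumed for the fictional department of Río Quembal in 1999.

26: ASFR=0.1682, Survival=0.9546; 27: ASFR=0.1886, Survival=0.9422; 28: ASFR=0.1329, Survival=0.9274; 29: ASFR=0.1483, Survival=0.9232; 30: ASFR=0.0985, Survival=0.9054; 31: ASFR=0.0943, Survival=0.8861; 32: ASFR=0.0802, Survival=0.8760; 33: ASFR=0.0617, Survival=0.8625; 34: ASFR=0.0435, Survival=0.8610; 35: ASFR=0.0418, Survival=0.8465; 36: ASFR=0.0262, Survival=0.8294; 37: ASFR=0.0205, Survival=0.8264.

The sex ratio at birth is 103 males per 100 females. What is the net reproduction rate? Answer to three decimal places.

Proportion female at birth = 100 / (100 + 103) = 0.49261.
Each age group contributes 1 × ASFR × survival:
  26: 1 × 0.1682 × 0.9546 = 0.16056
  27: 1 × 0.1886 × 0.9422 = 0.17770
  28: 1 × 0.1329 × 0.9274 = 0.12325
  29: 1 × 0.1483 × 0.9232 = 0.13691
  30: 1 × 0.0985 × 0.9054 = 0.08918
  31: 1 × 0.0943 × 0.8861 = 0.08356
  32: 1 × 0.0802 × 0.8760 = 0.07026
  33: 1 × 0.0617 × 0.8625 = 0.05322
  34: 1 × 0.0435 × 0.8610 = 0.03745
  35: 1 × 0.0418 × 0.8465 = 0.03538
  36: 1 × 0.0262 × 0.8294 = 0.02173
  37: 1 × 0.0205 × 0.8264 = 0.01694
Sum = 1.00614
NRR = 0.49261 × 1.00614 = 0.49563
An NRR under 1 implies long-run decline under these rates.

0.496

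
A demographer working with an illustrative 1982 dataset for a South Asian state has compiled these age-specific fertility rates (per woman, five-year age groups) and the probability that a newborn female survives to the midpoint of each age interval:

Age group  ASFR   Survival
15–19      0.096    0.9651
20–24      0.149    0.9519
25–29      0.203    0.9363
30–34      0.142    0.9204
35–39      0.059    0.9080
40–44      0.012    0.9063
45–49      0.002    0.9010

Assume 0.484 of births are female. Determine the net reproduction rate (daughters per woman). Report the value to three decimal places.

Proportion female at birth = 0.484.
Survival-weighted fertility by age (5·fₓ·Sₓ):
  15–19: 5 × 0.096 × 0.9651 = 0.46325
  20–24: 5 × 0.149 × 0.9519 = 0.70917
  25–29: 5 × 0.203 × 0.9363 = 0.95034
  30–34: 5 × 0.142 × 0.9204 = 0.65348
  35–39: 5 × 0.059 × 0.9080 = 0.26786
  40–44: 5 × 0.012 × 0.9063 = 0.05438
  45–49: 5 × 0.002 × 0.9010 = 0.00901
Sum = 3.10749
NRR = 0.484 × 3.10749 = 1.50403

1.504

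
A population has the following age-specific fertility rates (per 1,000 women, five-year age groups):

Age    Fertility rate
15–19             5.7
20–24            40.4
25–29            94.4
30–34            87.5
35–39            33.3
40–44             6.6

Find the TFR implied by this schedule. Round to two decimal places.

1.34

Sum of ASFRs = 5.7 + 40.4 + 94.4 + 87.5 + 33.3 + 6.6 = 267.9
TFR = 5 × 267.9 / 1000 = 1.3395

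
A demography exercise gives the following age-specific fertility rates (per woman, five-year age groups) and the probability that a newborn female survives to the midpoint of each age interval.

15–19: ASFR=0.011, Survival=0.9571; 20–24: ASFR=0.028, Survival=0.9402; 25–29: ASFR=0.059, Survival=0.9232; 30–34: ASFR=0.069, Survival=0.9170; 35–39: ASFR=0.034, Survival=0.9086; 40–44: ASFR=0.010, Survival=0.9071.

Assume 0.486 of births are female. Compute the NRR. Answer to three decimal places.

0.473

Proportion female at birth = 0.486.
Each age group contributes 5 × ASFR × survival:
  15–19: 5 × 0.011 × 0.9571 = 0.05264
  20–24: 5 × 0.028 × 0.9402 = 0.13163
  25–29: 5 × 0.059 × 0.9232 = 0.27234
  30–34: 5 × 0.069 × 0.9170 = 0.31637
  35–39: 5 × 0.034 × 0.9086 = 0.15446
  40–44: 5 × 0.010 × 0.9071 = 0.04536
Sum = 0.97280
NRR = 0.486 × 0.97280 = 0.47278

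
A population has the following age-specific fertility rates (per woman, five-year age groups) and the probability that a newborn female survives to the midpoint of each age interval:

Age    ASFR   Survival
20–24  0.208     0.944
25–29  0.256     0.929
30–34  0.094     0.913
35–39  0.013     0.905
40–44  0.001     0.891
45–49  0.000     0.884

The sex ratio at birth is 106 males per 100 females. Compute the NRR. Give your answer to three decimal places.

Proportion female at birth = 100 / (100 + 106) = 0.48544.
Each age group contributes 5 × ASFR × survival:
  20–24: 5 × 0.208 × 0.944 = 0.98176
  25–29: 5 × 0.256 × 0.929 = 1.18912
  30–34: 5 × 0.094 × 0.913 = 0.42911
  35–39: 5 × 0.013 × 0.905 = 0.05883
  40–44: 5 × 0.001 × 0.891 = 0.00446
  45–49: 5 × 0.000 × 0.884 = 0.00000
Sum = 2.66328
NRR = 0.48544 × 2.66328 = 1.29286
An NRR exceeding 1 indicates intrinsic growth under these rates.

1.293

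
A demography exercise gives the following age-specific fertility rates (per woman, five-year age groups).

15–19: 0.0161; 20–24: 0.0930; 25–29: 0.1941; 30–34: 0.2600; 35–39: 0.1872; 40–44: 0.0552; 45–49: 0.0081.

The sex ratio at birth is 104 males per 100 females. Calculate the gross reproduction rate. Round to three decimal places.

1.994

Proportion female at birth = 100 / (100 + 104) = 0.49020.
Sum of ASFRs = 0.0161 + 0.0930 + 0.1941 + 0.2600 + 0.1872 + 0.0552 + 0.0081 = 0.8137
TFR = 5 × 0.8137 = 4.0685
GRR = 0.49020 × 4.0685 = 1.99438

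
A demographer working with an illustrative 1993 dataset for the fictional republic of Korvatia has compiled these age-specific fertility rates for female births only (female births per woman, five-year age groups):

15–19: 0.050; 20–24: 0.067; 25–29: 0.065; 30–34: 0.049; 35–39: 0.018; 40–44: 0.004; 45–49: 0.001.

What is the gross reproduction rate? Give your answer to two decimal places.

1.27

Sum of female ASFRs = 0.050 + 0.067 + 0.065 + 0.049 + 0.018 + 0.004 + 0.001 = 0.254
GRR = 5 × 0.254 = 1.27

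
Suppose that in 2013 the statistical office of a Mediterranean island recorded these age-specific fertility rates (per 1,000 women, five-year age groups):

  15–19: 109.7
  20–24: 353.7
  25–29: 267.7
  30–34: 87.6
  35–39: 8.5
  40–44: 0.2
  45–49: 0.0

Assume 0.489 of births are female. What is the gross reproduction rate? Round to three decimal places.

Proportion female at birth = 0.489.
Sum of ASFRs = 109.7 + 353.7 + 267.7 + 87.6 + 8.5 + 0.2 + 0.0 = 827.4
TFR = 5 × 827.4 / 1000 = 4.137
GRR = 0.489 × 4.137 = 2.02299

2.023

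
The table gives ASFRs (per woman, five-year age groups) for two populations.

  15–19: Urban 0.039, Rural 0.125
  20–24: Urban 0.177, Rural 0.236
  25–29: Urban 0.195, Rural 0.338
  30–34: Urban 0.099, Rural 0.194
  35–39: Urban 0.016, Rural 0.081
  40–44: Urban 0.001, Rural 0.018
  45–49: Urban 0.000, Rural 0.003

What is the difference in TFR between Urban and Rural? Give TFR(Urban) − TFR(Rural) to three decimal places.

Urban:
  Sum of ASFRs = 0.039 + 0.177 + 0.195 + 0.099 + 0.016 + 0.001 + 0.000 = 0.527
  TFR = 5 × 0.527 = 2.635
Rural:
  Sum of ASFRs = 0.125 + 0.236 + 0.338 + 0.194 + 0.081 + 0.018 + 0.003 = 0.995
  TFR = 5 × 0.995 = 4.975
Difference = 2.635 − 4.975 = -2.34

-2.340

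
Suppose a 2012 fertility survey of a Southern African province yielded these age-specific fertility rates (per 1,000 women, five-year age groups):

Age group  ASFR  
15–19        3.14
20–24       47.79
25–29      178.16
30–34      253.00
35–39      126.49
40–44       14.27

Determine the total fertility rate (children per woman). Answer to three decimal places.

Sum of ASFRs = 3.14 + 47.79 + 178.16 + 253.00 + 126.49 + 14.27 = 622.85
TFR = 5 × 622.85 / 1000 = 3.11425

3.114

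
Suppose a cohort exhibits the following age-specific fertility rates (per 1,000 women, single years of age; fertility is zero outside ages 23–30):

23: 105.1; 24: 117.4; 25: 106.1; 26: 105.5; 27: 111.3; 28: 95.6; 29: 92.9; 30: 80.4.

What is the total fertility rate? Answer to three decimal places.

Sum of ASFRs = 105.1 + 117.4 + 106.1 + 105.5 + 111.3 + 95.6 + 92.9 + 80.4 = 814.3
TFR = 814.3 / 1000 = 0.8143

0.814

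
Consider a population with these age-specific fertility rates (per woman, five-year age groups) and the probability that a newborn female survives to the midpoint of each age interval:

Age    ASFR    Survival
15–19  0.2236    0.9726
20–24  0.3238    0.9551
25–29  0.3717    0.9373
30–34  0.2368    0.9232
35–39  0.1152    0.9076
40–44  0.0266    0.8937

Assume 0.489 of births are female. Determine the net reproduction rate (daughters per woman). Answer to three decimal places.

2.988

Proportion female at birth = 0.489.
Weighting each age-specific rate by interval width and survival:
  15–19: 5 × 0.2236 × 0.9726 = 1.08737
  20–24: 5 × 0.3238 × 0.9551 = 1.54631
  25–29: 5 × 0.3717 × 0.9373 = 1.74197
  30–34: 5 × 0.2368 × 0.9232 = 1.09307
  35–39: 5 × 0.1152 × 0.9076 = 0.52278
  40–44: 5 × 0.0266 × 0.8937 = 0.11886
Sum = 6.11036
NRR = 0.489 × 6.11036 = 2.98797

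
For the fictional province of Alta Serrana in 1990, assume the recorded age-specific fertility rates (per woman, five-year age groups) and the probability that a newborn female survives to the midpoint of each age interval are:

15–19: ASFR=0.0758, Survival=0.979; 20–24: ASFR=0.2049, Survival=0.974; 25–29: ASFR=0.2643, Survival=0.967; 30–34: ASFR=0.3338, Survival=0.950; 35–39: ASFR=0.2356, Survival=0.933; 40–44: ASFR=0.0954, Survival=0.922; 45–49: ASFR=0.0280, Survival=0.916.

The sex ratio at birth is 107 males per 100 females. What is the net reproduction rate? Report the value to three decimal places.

Proportion female at birth = 100 / (100 + 107) = 0.48309.
Per-age-group product (5 × ASFR × survival probability):
  15–19: 5 × 0.0758 × 0.979 = 0.37104
  20–24: 5 × 0.2049 × 0.974 = 0.99786
  25–29: 5 × 0.2643 × 0.967 = 1.27789
  30–34: 5 × 0.3338 × 0.950 = 1.58555
  35–39: 5 × 0.2356 × 0.933 = 1.09907
  40–44: 5 × 0.0954 × 0.922 = 0.43979
  45–49: 5 × 0.0280 × 0.916 = 0.12824
Sum = 5.89944
NRR = 0.48309 × 5.89944 = 2.84996

2.850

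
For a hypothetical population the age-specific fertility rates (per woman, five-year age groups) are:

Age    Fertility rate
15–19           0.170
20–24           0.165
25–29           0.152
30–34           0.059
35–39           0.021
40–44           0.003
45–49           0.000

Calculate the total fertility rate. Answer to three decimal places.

Sum of ASFRs = 0.170 + 0.165 + 0.152 + 0.059 + 0.021 + 0.003 + 0.000 = 0.570
TFR = 5 × 0.570 = 2.85

2.850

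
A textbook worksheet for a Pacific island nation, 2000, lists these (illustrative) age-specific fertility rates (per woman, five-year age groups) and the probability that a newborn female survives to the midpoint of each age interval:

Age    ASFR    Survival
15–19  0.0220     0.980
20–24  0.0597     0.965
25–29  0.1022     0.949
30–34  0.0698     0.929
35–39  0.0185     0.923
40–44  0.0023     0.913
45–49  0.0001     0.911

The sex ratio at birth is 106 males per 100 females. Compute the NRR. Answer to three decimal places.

Proportion female at birth = 100 / (100 + 106) = 0.48544.
Survival-weighted fertility by age (5·fₓ·Sₓ):
  15–19: 5 × 0.0220 × 0.980 = 0.10780
  20–24: 5 × 0.0597 × 0.965 = 0.28805
  25–29: 5 × 0.1022 × 0.949 = 0.48494
  30–34: 5 × 0.0698 × 0.929 = 0.32422
  35–39: 5 × 0.0185 × 0.923 = 0.08538
  40–44: 5 × 0.0023 × 0.913 = 0.01050
  45–49: 5 × 0.0001 × 0.911 = 0.00046
Sum = 1.30135
NRR = 0.48544 × 1.30135 = 0.63173
An NRR under 1 implies long-run decline under these rates.

0.632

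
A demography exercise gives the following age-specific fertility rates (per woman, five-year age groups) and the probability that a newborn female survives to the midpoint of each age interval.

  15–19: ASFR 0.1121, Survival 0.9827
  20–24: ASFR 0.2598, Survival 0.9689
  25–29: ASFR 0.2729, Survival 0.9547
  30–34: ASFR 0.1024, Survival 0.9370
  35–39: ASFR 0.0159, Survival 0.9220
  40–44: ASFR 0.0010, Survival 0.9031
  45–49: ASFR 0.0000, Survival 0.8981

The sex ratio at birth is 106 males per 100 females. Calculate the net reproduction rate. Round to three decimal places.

Proportion female at birth = 100 / (100 + 106) = 0.48544.
Per-age-group product (5 × ASFR × survival probability):
  15–19: 5 × 0.1121 × 0.9827 = 0.55080
  20–24: 5 × 0.2598 × 0.9689 = 1.25860
  25–29: 5 × 0.2729 × 0.9547 = 1.30269
  30–34: 5 × 0.1024 × 0.9370 = 0.47974
  35–39: 5 × 0.0159 × 0.9220 = 0.07330
  40–44: 5 × 0.0010 × 0.9031 = 0.00452
  45–49: 5 × 0.0000 × 0.8981 = 0.00000
Sum = 3.66965
NRR = 0.48544 × 3.66965 = 1.78139

1.781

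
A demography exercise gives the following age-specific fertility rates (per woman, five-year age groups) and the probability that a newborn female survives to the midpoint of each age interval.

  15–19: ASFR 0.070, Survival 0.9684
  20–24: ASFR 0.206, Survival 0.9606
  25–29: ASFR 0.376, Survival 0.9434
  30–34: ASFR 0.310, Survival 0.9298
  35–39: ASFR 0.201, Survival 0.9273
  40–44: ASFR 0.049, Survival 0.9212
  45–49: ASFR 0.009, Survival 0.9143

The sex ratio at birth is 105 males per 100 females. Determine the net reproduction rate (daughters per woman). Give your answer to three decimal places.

2.801

Proportion female at birth = 100 / (100 + 105) = 0.48780.
Per-age-group product (5 × ASFR × survival probability):
  15–19: 5 × 0.070 × 0.9684 = 0.33894
  20–24: 5 × 0.206 × 0.9606 = 0.98942
  25–29: 5 × 0.376 × 0.9434 = 1.77359
  30–34: 5 × 0.310 × 0.9298 = 1.44119
  35–39: 5 × 0.201 × 0.9273 = 0.93194
  40–44: 5 × 0.049 × 0.9212 = 0.22569
  45–49: 5 × 0.009 × 0.9143 = 0.04114
Sum = 5.74191
NRR = 0.48780 × 5.74191 = 2.80090
With NRR above 1 the population is above replacement fertility.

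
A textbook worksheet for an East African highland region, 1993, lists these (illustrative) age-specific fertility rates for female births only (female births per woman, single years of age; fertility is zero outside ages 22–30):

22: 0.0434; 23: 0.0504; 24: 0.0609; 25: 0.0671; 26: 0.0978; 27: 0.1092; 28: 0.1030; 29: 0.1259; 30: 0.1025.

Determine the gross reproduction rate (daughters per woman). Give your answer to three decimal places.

0.760

Sum of female ASFRs = 0.0434 + 0.0504 + 0.0609 + 0.0671 + 0.0978 + 0.1092 + 0.1030 + 0.1259 + 0.1025 = 0.7602
GRR = 0.7602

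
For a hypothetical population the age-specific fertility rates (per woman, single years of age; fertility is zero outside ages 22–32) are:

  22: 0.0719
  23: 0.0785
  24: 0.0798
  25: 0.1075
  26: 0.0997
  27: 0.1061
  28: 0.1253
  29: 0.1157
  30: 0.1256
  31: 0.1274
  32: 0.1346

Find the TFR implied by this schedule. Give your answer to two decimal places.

Sum of ASFRs = 0.0719 + 0.0785 + 0.0798 + 0.1075 + 0.0997 + 0.1061 + 0.1253 + 0.1157 + 0.1256 + 0.1274 + 0.1346 = 1.1721
TFR = 1.1721

1.17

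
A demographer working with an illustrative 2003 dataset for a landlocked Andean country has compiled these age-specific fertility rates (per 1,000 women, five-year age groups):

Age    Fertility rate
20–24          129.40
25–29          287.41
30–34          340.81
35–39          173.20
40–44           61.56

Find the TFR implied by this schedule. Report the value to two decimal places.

4.96

Sum of ASFRs = 129.40 + 287.41 + 340.81 + 173.20 + 61.56 = 992.38
TFR = 5 × 992.38 / 1000 = 4.9619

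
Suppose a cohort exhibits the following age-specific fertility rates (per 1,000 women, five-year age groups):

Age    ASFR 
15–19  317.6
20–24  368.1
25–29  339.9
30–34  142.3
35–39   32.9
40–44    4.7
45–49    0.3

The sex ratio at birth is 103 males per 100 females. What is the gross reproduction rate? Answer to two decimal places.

Proportion female at birth = 100 / (100 + 103) = 0.49261.
Sum of ASFRs = 317.6 + 368.1 + 339.9 + 142.3 + 32.9 + 4.7 + 0.3 = 1205.8
TFR = 5 × 1205.8 / 1000 = 6.029
GRR = 0.49261 × 6.029 = 2.96995

2.97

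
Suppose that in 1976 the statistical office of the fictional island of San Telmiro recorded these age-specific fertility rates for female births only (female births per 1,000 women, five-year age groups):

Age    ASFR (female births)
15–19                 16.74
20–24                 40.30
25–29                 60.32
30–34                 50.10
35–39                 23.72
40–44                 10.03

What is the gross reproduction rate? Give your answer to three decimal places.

1.006

Sum of female ASFRs = 16.74 + 40.30 + 60.32 + 50.10 + 23.72 + 10.03 = 201.21
GRR = 5 × 201.21 / 1000 = 1.00605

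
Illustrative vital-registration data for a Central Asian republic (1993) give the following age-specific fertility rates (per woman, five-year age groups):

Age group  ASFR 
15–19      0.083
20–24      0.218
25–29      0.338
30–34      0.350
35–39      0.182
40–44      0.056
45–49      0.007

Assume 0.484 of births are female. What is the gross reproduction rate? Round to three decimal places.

Proportion female at birth = 0.484.
Sum of ASFRs = 0.083 + 0.218 + 0.338 + 0.350 + 0.182 + 0.056 + 0.007 = 1.234
TFR = 5 × 1.234 = 6.17
GRR = 0.484 × 6.17 = 2.98628

2.986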